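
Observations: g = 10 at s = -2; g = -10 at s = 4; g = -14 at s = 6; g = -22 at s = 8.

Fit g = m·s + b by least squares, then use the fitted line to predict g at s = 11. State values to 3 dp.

ĝ = -31.000

The normal equations are: 120·m + 16·b = -320;  16·m + 4·b = -36.
(Σs·s = 120, Σs = 16, Σ1 = 4, Σs·g = -320, Σg = -36.)
Determinant 120·4 − 16² = 224.
m = ((-320)·4 − 16·(-36))/224 = -22/7; b = (120·(-36) − 16·(-320))/224 = 25/7.
At s = 11: ĝ = (-22/7)·(11) + (25/7)·(1) = -31.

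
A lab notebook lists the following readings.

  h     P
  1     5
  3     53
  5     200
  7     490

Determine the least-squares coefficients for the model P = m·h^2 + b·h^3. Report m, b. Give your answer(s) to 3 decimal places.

m = 2.942, b = 1.009

With design matrix M, MᵀM = [[3108, 20176]; [20176, 134004]] and MᵀP = [29492, 194506]ᵀ.
Eliminating b: 134004·(row 1) − 20176·(row 2) gives 9413456·m = 134004·29492 − 20176·194506 = 27692912, so m = 133139/45257.
Then b = (194506 − 20176·(133139/45257))/134004 = 91289/90514.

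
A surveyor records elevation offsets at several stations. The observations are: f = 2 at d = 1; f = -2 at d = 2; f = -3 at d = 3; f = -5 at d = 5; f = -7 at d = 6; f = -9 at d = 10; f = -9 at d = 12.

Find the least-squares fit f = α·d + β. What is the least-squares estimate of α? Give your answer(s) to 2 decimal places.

α = -0.91

From the data, Σd·d = 319, Σd = 39, Σ1 = 7.
Right-hand side: Σd·f = -276, Σf = -33.
So MᵀM·[α, β]ᵀ = Mᵀf: [[319, 39]; [39, 7]]·[α, β]ᵀ = [-276, -33]ᵀ.
det = 319·7 − 39² = 712.
α = ((-276)·7 − 39·(-33))/712 = -645/712; β = (319·(-33) − 39·(-276))/712 = 237/712.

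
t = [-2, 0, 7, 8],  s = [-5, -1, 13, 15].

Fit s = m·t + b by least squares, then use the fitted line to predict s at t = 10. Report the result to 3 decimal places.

ŝ = 19.000

With design matrix A, AᵀA = [[117, 13]; [13, 4]] and Aᵀs = [221, 22]ᵀ.
Eliminating b: 4·(row 1) − 13·(row 2) gives 299·m = 4·221 − 13·22 = 598, so m = 2.
Then b = (22 − 13·2)/4 = -1.
At t = 10: ŝ = (2)·(10) + (-1)·(1) = 19.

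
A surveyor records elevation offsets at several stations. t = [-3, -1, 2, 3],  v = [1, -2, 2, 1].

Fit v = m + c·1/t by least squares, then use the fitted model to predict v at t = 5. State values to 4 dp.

v̂ = 1.2493

The normal system XᵀX·[m, c]ᵀ = Xᵀv is [[4, -1/2]; [-1/2, 53/36]]·[m, c]ᵀ = [2, 3]ᵀ.
Eliminating c: (53/36)·(row 1) − (-1/2)·(row 2) gives (203/36)·m = (53/36)·2 − (-1/2)·3 = 40/9, so m = 160/203.
Then c = (3 − (-1/2)·(160/203))/(53/36) = 468/203.
At t = 5: v̂ = (160/203)·(1) + (468/203)·(1/5) = 1268/1015.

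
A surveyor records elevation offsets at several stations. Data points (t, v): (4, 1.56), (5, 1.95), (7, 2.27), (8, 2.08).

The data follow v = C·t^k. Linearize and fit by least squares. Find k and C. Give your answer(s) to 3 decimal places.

k = 0.442, C = 0.895

Taking logs, ln v = k·ln t + ln C, so regress ln v on ln t.
Sums: Σln t = 7.0211, Σ(ln t)² = 12.6227, Σln v = 2.6647, Σln t·ln v = 4.8094.
Normal system: [[12.6227, 7.0211]; [7.0211, 4]]·[k, ln C]ᵀ = [4.8094, 2.6647]ᵀ.
Slope k = (n·Σln t·ln v − Σln t·Σln v)/(n·Σ(ln t)² − (Σln t)²) = (4·4.8094 − 7.0211·2.6647)/1.1954 = 0.44246; ln C = (Σln v − k·Σln t)/n = -0.11046, so C = exp(-0.11046) = 0.89542.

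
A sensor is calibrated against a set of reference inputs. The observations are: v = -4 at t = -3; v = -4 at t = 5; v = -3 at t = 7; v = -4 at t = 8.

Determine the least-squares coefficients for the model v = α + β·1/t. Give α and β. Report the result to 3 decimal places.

From the data, Σ1 = 4, Σ1/t = 113/840, Σ1/t·1/t = 132049/705600.
And Σv = -15, Σ1/t·v = -83/210.
So XᵀX·[α, β]ᵀ = Xᵀv: [[4, 113/840]; [113/840, 132049/705600]]·[α, β]ᵀ = [-15, -83/210]ᵀ.
Δ = 4·(132049/705600) − (113/840)² = 171809/235200.
α = ((-15)·(132049/705600) − (113/840)·(-83/210))/(171809/235200) = -1943219/515427; β = (4·(-83/210) − (113/840)·(-15))/(171809/235200) = 102760/171809.

α = -3.770, β = 0.598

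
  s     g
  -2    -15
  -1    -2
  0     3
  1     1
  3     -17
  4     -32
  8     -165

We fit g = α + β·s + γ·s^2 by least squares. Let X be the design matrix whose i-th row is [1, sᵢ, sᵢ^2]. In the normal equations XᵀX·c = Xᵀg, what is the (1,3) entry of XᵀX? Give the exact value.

Row 1 ↔ basis 1, column 3 ↔ basis s^2, so (XᵀX)_{1,3} = Σᵢ s^2 = (1)·(4) + (1)·(1) + (1)·(0) + (1)·(1) + (1)·(9) + (1)·(16) + (1)·(64) = 95.

95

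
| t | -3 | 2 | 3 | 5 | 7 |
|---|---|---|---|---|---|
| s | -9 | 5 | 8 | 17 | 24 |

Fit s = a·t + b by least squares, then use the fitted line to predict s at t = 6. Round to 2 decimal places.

From the data, Σt·t = 96, Σt = 14, Σ1 = 5.
Moment sums: Σt·s = 314, Σs = 45.
Eliminating b: 5·(row 1) − 14·(row 2) gives 284·a = 5·314 − 14·45 = 940, so a = 235/71.
Then b = (45 − 14·(235/71))/5 = -19/71.
At t = 6: ŝ = (235/71)·(6) + (-19/71)·(1) = 1391/71.

ŝ = 19.59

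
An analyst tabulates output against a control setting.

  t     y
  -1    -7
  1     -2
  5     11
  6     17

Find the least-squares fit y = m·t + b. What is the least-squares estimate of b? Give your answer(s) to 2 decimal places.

b = -4.47

With design matrix A, AᵀA = [[63, 11]; [11, 4]] and Aᵀy = [162, 19]ᵀ.
Δ = 63·4 − 11² = 131.
m = (162·4 − 11·19)/131 = 439/131; b = (63·19 − 11·162)/131 = -585/131.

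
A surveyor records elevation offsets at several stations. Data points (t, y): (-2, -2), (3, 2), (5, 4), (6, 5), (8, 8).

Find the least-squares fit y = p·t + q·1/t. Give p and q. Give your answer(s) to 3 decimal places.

p = 0.925, q = -0.732

Sums needed: Σt·t = 138, Σt·1/t = 5, Σ1/t·1/t = 6401/14400.
And Σt·y = 124, Σ1/t·y = 43/10.
Normal equations: [[138, 5]; [5, 6401/14400]]·[p, q]ᵀ = [124, 43/10]ᵀ.
Δ = 138·(6401/14400) − 5² = 87223/2400.
p = (124·(6401/14400) − 5·(43/10))/(87223/2400) = 242062/261669; q = (138·(43/10) − 5·124)/(87223/2400) = -63840/87223.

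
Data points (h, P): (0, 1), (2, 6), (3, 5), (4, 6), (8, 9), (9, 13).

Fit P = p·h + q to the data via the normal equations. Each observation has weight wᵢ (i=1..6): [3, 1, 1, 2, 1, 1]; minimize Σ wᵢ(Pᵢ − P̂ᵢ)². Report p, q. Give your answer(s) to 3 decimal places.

p = 1.156, q = 1.481

Compute the Gram sums: Σwᵢ·h·h = 190, Σwᵢ·h = 30, Σwᵢ·1 = 9.
For AᵀWP: Σwᵢ·h·P = 264, Σwᵢ·P = 48.
Normal equations: [[190, 30]; [30, 9]]·[p, q]ᵀ = [264, 48]ᵀ.
Determinant 190·9 − 30² = 810.
p = (264·9 − 30·48)/810 = 52/45; q = (190·48 − 30·264)/810 = 40/27.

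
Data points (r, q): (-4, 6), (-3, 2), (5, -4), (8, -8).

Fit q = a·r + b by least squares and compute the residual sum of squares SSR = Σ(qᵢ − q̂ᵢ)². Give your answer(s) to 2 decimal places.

From the data, Σr·r = 114, Σr = 6, Σ1 = 4.
And Σr·q = -114, Σq = -4.
Δ = 114·4 − 6² = 420.
a = ((-114)·4 − 6·(-4))/420 = -36/35; b = (114·(-4) − 6·(-114))/420 = 19/35.
Residuals: 47/35, -57/35, 3/5, -11/35; SSR = 172/35.

SSR = 4.91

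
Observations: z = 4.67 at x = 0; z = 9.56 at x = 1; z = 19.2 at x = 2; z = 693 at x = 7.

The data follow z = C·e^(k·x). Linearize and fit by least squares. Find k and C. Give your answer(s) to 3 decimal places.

Linearized form: ln z = k·x + ln C. From the 4 transformed points,
XᵀX = [[54.0000, 10.0000]; [10.0000, 4]], rhs = [53.9546, 13.2947]ᵀ  (here Σx = 10.0000, Σ(x)² = 54.0000, Σln z = 13.2947, Σx·ln z = 53.9546).
Slope k = (n·Σx·ln z − Σx·Σln z)/(n·Σ(x)² − (Σx)²) = (4·53.9546 − 10.0000·13.2947)/116.0000 = 0.71441; ln C = (Σln z − k·Σx)/n = 1.53765, so C = exp(1.53765) = 4.65362.

k = 0.714, C = 4.654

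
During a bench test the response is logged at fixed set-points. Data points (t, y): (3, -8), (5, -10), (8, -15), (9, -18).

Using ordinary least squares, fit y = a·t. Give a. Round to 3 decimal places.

a = -1.989

From the data, Σt·t = 179.
Right-hand side: Σt·y = -356.
So MᵀM·[a]ᵀ = Mᵀy: [[179]]·[a]ᵀ = [-356]ᵀ.
a = (-356)/179 = -1.98883.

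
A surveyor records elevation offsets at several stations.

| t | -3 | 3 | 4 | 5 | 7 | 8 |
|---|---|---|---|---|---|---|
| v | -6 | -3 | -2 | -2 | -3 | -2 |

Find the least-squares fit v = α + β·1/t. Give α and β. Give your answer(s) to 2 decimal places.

α = -3.69, β = 5.73

XᵀX·[α, β]ᵀ = Xᵀv reads: 6·α + (201/280)·β = -18;  (201/280)·α + (254549/705600)·β = -81/140.
Eliminating β: (254549/705600)·(row 1) − (201/280)·(row 2) gives (77579/47040)·α = (254549/705600)·(-18) − (201/280)·(-81/140) = -59567/9800, so α = -1429608/387895.
Then β = ((-81/140) − (201/280)·(-1429608/387895))/(254549/705600) = 444528/77579.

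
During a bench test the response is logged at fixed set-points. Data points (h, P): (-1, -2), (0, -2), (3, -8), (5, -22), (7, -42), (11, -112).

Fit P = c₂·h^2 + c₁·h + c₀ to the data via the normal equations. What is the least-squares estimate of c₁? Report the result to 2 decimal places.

The normal system XᵀX·[c₂, c₁, c₀]ᵀ = XᵀP is [[17749, 1825, 205]; [1825, 205, 25]; [205, 25, 6]]·[c₂, c₁, c₀]ᵀ = [-16234, -1658, -188]ᵀ.
Solving the 3×3 system (Gaussian elimination) gives c₂ = -21013/21138, c₁ = 94781/105690, c₀ = -3894/3523.

c₁ = 0.90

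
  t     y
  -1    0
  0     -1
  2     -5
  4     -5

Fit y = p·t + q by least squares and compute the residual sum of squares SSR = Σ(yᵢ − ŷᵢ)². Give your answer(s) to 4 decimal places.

Entries of MᵀM: Σt·t = 21, Σt = 5, Σ1 = 4.
Right-hand side: Σt·y = -30, Σy = -11.
MᵀM·[p, q]ᵀ = Mᵀy becomes [[21, 5]; [5, 4]]·[p, q]ᵀ = [-30, -11]ᵀ.
det = 21·4 − 5² = 59.
p = ((-30)·4 − 5·(-11))/59 = -65/59; q = (21·(-11) − 5·(-30))/59 = -81/59.
Residuals: 16/59, 22/59, -84/59, 46/59; SSR = 168/59.

SSR = 2.8475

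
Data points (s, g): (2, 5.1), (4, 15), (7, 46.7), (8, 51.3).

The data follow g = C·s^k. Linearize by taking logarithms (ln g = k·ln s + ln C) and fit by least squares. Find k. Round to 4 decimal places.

Linearized form: ln g = k·ln s + ln C. From the 4 transformed points,
Σln s = 6.1048, Σ(ln s)² = 10.5129, Σln g = 12.1187, Σln s·ln g = 20.5512.
Equations: 10.5129·k + 6.1048·ln C = 20.5512;  6.1048·k + 4·ln C = 12.1187.
Solving (det = 4.7831): k = 1.71909, ln C = 0.40601.

k = 1.7191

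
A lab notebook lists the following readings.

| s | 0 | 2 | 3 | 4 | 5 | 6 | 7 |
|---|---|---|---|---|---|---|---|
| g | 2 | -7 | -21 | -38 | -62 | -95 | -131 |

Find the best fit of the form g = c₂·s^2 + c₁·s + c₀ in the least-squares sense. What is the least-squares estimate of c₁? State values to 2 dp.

c₁ = 1.72

With design matrix A, AᵀA = [[4675, 783, 139]; [783, 139, 27]; [139, 27, 7]] and Aᵀg = [-12214, -2026, -352]ᵀ.
Solving the 3×3 system (Gaussian elimination) gives c₂ = -4997/1694, c₁ = 2911/1694, c₀ = 201/121.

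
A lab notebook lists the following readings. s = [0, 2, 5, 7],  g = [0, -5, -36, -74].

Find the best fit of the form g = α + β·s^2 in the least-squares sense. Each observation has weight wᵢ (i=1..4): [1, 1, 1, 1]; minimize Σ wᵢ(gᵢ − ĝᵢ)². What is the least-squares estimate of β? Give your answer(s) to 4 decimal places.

β = -1.5145

Sums needed: Σwᵢ·1 = 4, Σwᵢ·s^2 = 78, Σwᵢ·s^2·s^2 = 3042.
Right-hand side: Σwᵢ·g = -115, Σwᵢ·s^2·g = -4546.
XᵀWX·[α, β]ᵀ = XᵀWg becomes [[4, 78]; [78, 3042]]·[α, β]ᵀ = [-115, -4546]ᵀ.
Eliminating β: 3042·(row 1) − 78·(row 2) gives 6084·α = 3042·(-115) − 78·(-4546) = 4758, so α = 61/78.
Then β = ((-4546) − 78·(61/78))/3042 = -4607/3042.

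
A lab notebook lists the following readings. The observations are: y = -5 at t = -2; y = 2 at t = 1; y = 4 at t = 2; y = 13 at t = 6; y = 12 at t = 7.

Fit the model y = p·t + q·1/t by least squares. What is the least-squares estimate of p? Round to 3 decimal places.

Sums needed: Σt·t = 94, Σt·1/t = 5, Σ1/t·1/t = 2731/1764.
Moment sums: Σt·y = 182, Σ1/t·y = 218/21.
Normal equations: [[94, 5]; [5, 2731/1764]]·[p, q]ᵀ = [182, 218/21]ᵀ.
Eliminating q: (2731/1764)·(row 1) − 5·(row 2) gives (106307/882)·p = (2731/1764)·182 − 5·(218/21) = 28963/126, so p = 202741/106307.
Then q = ((218/21) − 5·(202741/106307))/(2731/1764) = 58044/106307.

p = 1.907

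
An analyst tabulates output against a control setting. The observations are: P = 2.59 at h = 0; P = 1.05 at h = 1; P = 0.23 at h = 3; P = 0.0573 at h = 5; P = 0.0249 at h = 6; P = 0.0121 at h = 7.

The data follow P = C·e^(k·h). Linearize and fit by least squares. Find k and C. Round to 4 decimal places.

Linearized form: ln P = k·h + ln C. From the 6 transformed points,
Σh = 22.0000, Σ(h)² = 120.0000, Σln P = -11.4361, Σh·ln P = -71.7167.
Equations: 120.0000·k + 22.0000·ln C = -71.7167;  22.0000·k + 6·ln C = -11.4361.
Solving (det = 236.0000): k = -0.75723, ln C = 0.87048, so C = exp(0.87048) = 2.38805.

k = -0.7572, C = 2.3881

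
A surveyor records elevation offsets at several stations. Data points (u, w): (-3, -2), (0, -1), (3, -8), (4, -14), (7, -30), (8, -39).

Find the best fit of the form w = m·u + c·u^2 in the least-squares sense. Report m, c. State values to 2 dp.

m = -1.09, c = -0.47

XᵀX·[m, c]ᵀ = Xᵀw reads: 147·m + 919·c = -596;  919·m + 6915·c = -4280.
(Σu·u = 147, Σu·u^2 = 919, Σu^2·u^2 = 6915, Σu·w = -596, Σu^2·w = -4280.)
det = 147·6915 − 919² = 171944.
m = ((-596)·6915 − 919·(-4280))/171944 = -47005/42986; c = (147·(-4280) − 919·(-596))/171944 = -20359/42986.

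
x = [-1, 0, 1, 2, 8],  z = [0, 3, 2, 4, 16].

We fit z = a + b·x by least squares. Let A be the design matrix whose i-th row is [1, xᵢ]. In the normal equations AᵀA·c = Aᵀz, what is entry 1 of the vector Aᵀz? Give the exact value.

Entry 1 ↔ basis 1, so (Aᵀz)_{1} = Σᵢ zᵢ = (1)·(0) + (1)·(3) + (1)·(2) + (1)·(4) + (1)·(16) = 25.

25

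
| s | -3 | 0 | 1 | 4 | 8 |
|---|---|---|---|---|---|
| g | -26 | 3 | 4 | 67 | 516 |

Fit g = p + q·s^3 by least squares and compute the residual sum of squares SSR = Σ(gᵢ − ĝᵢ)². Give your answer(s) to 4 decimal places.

SSR = 2.5867

The normal system XᵀX·[p, q]ᵀ = Xᵀg is [[5, 550]; [550, 266970]]·[p, q]ᵀ = [564, 269186]ᵀ.
Δ = 5·266970 − 550² = 1032350.
p = (564·266970 − 550·269186)/1032350 = 22898/9385; q = (5·269186 − 550·564)/1032350 = 103573/103235.
Residuals: -139517/103235, 5257/9385, 57489/103235, 7239/20647, -11994/103235; SSR = 53408/20647.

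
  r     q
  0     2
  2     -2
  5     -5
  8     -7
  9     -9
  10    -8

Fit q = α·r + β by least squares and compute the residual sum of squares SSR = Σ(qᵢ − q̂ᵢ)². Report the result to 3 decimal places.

SSR = 4.832

From the data, Σr·r = 274, Σr = 34, Σ1 = 6.
And Σr·q = -246, Σq = -29.
Normal equations: [[274, 34]; [34, 6]]·[α, β]ᵀ = [-246, -29]ᵀ.
Eliminating β: 6·(row 1) − 34·(row 2) gives 488·α = 6·(-246) − 34·(-29) = -490, so α = -245/244.
Then β = ((-29) − 34·(-245/244))/6 = 209/244.
Residuals: 279/244, -207/244, -51/61, 43/244, -50/61, 289/244; SSR = 1179/244.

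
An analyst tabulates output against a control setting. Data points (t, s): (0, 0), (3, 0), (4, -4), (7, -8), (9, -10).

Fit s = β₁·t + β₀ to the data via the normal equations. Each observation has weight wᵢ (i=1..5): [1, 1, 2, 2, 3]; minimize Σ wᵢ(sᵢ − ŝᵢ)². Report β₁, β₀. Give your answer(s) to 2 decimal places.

β₁ = -1.25, β₀ = 1.23

The normal system XᵀWX·[β₁, β₀]ᵀ = XᵀWs is [[382, 52]; [52, 9]]·[β₁, β₀]ᵀ = [-414, -54]ᵀ.
Eliminating β₀: 9·(row 1) − 52·(row 2) gives 734·β₁ = 9·(-414) − 52·(-54) = -918, so β₁ = -459/367.
Then β₀ = ((-54) − 52·(-459/367))/9 = 450/367.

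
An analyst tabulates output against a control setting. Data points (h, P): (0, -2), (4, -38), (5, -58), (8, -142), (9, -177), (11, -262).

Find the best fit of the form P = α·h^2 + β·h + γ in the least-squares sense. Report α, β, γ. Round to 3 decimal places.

The normal equations are: 26179·α + 2761·β + 307·γ = -57185;  2761·α + 307·β + 37·γ = -6053;  307·α + 37·β + 6·γ = -679.
Solving the 3×3 system (Gaussian elimination) gives α = -150011/72316, β = -60191/72316, γ = -34255/18079.

α = -2.074, β = -0.832, γ = -1.895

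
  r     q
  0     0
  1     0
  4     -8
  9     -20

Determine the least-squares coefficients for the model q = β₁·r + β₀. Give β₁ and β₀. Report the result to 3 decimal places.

Compute the Gram sums: Σr·r = 98, Σr = 14, Σ1 = 4.
Moment sums: Σr·q = -212, Σq = -28.
Determinant 98·4 − 14² = 196.
β₁ = ((-212)·4 − 14·(-28))/196 = -114/49; β₀ = (98·(-28) − 14·(-212))/196 = 8/7.

β₁ = -2.327, β₀ = 1.143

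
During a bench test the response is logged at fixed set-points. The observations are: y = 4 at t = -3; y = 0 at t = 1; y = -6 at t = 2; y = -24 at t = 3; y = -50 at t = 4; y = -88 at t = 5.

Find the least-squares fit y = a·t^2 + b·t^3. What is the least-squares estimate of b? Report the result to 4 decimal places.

b = -0.4981

Entries of AᵀA: Σt^2·t^2 = 1060, Σt^2·t^3 = 4182, Σt^3·t^3 = 21244.
Moment sums: Σt^2·y = -3204, Σt^3·y = -15004.
Normal equations: [[1060, 4182]; [4182, 21244]]·[a, b]ᵀ = [-3204, -15004]ᵀ.
Δ = 1060·21244 − 4182² = 5029516.
a = ((-3204)·21244 − 4182·(-15004))/5029516 = -1329762/1257379; b = (1060·(-15004) − 4182·(-3204))/5029516 = -626278/1257379.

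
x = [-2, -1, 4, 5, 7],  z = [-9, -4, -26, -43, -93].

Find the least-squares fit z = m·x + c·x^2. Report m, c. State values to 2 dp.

With design matrix A, AᵀA = [[95, 523]; [523, 3299]] and Aᵀz = [-948, -6088]ᵀ.
Eliminating c: 3299·(row 1) − 523·(row 2) gives 39876·m = 3299·(-948) − 523·(-6088) = 56572, so m = 14143/9969.
Then c = ((-6088) − 523·(14143/9969))/3299 = -20639/9969.

m = 1.42, c = -2.07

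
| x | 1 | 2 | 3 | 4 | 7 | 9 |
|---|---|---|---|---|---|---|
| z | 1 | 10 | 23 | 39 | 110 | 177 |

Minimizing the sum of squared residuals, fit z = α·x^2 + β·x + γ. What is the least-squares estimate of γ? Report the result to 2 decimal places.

Forming AᵀA = [[9316, 1172, 160]; [1172, 160, 26]; [160, 26, 6]] and Aᵀz = [20599, 2609, 360]ᵀ gives AᵀA·[α, β, γ]ᵀ = Aᵀz.
Row-reducing yields α = 9249/4940, β = 3987/1235, γ = -4837/1235.

γ = -3.92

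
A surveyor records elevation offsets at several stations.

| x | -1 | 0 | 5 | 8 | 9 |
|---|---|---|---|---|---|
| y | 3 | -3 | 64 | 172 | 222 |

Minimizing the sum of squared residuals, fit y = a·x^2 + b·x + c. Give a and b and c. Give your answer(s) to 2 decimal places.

a = 2.94, b = -1.61, c = -2.14

Compute the Gram sums: Σx^2·x^2 = 11283, Σx^2·x = 1365, Σx^2 = 171, Σx·x = 171, Σx = 21, Σ1 = 5.
And Σx^2·y = 30593, Σx·y = 3691, Σy = 458.
Inverting the 3×3 Gram matrix, [a, b, c]ᵀ = [19375/6594, -757/471, -4701/2198]ᵀ.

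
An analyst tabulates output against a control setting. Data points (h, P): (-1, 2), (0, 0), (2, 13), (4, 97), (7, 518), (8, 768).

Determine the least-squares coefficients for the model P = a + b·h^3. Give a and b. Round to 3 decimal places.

With design matrix X, XᵀX = [[6, 926]; [926, 383954]] and XᵀP = [1398, 577200]ᵀ.
Eliminating b: 383954·(row 1) − 926·(row 2) gives 1446248·a = 383954·1398 − 926·577200 = 2280492, so a = 570123/361562.
Then b = (577200 − 926·(570123/361562))/383954 = 542163/361562.

a = 1.577, b = 1.500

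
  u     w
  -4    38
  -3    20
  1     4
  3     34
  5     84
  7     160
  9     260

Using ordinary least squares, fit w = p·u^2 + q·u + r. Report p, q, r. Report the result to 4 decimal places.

Compute the Gram sums: Σu^2·u^2 = 10006, Σu^2·u = 1134, Σu^2 = 190, Σu·u = 190, Σu = 18, Σ1 = 7.
And Σu^2·w = 32098, Σu·w = 3774, Σw = 600.
Row-reducing yields p = 104051/35034, q = 25533/11678, r = -9148/17517.

p = 2.9700, q = 2.1864, r = -0.5222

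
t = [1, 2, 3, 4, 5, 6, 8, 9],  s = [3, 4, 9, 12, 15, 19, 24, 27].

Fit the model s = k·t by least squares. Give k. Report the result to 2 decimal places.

From the data, Σt·t = 236.
Right-hand side: Σt·s = 710.
Normal equations: [[236]]·[k]ᵀ = [710]ᵀ.
Hence k = 710 / 236 ≈ 3.00847.

k = 3.01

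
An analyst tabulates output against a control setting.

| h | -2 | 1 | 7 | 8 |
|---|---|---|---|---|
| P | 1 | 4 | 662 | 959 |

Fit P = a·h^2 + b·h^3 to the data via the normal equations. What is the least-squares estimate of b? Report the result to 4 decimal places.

Compute the Gram sums: Σh^2·h^2 = 6514, Σh^2·h^3 = 49544, Σh^3·h^3 = 379858.
Moment sums: Σh^2·P = 93822, Σh^3·P = 718070.
So AᵀA·[a, b]ᵀ = AᵀP: [[6514, 49544]; [49544, 379858]]·[a, b]ᵀ = [93822, 718070]ᵀ.
Determinant 6514·379858 − 49544² = 19787076.
a = (93822·379858 − 49544·718070)/19787076 = 15744299/4946769; b = (6514·718070 − 49544·93822)/19787076 = 7297703/4946769.

b = 1.4752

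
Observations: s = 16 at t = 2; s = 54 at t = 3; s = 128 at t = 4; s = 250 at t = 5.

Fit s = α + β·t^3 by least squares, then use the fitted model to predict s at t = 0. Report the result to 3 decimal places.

ŝ = 0.000

The normal system MᵀM·[α, β]ᵀ = Mᵀs is [[4, 224]; [224, 20514]]·[α, β]ᵀ = [448, 41028]ᵀ.
Eliminating β: 20514·(row 1) − 224·(row 2) gives 31880·α = 20514·448 − 224·41028 = 0, so α = 0.
Then β = (41028 − 224·0)/20514 = 2.
At t = 0: ŝ = (0)·(1) + (2)·(0) = 0.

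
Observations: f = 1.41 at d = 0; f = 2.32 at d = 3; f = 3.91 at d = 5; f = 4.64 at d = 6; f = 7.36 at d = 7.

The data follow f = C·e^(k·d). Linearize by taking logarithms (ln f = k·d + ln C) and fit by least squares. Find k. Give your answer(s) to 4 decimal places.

k = 0.2269

Let Y = ln f. Fitting Y = k·d + ln C by least squares:
Σd = 21.0000, Σ(d)² = 119.0000, Σln f = 6.0795, Σd·ln f = 32.5231.
Equations: 119.0000·k + 21.0000·ln C = 32.5231;  21.0000·k + 5·ln C = 6.0795.
Slope k = (n·Σd·ln f − Σd·Σln f)/(n·Σ(d)² − (Σd)²) = (5·32.5231 − 21.0000·6.0795)/154.0000 = 0.22693; ln C = (Σln f − k·Σd)/n = 0.26280.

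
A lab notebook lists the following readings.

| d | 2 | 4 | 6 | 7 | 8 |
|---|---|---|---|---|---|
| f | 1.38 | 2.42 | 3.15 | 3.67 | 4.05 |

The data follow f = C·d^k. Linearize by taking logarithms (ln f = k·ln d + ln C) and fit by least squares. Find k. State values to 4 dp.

k = 0.7698

Linearized form: ln f = k·ln d + ln C. From the 5 transformed points,
Σln d = 7.8966, Σ(ln d)² = 13.7233, Σln f = 5.0522, Σln d·ln f = 8.9429.
Equations: 13.7233·k + 7.8966·ln C = 8.9429;  7.8966·k + 5·ln C = 5.0522.
Slope k = (n·Σln d·ln f − Σln d·Σln f)/(n·Σ(ln d)² − (Σln d)²) = (5·8.9429 − 7.8966·5.0522)/6.2610 = 0.76981; ln C = (Σln f − k·Σln d)/n = -0.20533.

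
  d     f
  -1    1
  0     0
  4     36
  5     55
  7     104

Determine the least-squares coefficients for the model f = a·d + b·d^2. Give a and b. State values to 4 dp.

a = 1.1809, b = 1.9558

Setting ∂/∂a … = 0 gives: 91·a + 531·b = 1146;  531·a + 3283·b = 7048.
(Σd·d = 91, Σd·d^2 = 531, Σd^2·d^2 = 3283, Σd·f = 1146, Σd^2·f = 7048.)
Determinant 91·3283 − 531² = 16792.
a = (1146·3283 − 531·7048)/16792 = 9915/8396; b = (91·7048 − 531·1146)/16792 = 16421/8396.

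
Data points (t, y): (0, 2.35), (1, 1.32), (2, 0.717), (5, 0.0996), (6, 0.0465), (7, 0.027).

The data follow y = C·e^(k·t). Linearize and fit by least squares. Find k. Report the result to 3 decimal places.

k = -0.650

With ln yᵢ as the transformed response and tᵢ as the regressor:
Σt = 21.0000, Σ(t)² = 115.0000, Σln y = -8.1874, Σt·ln y = -55.6139.
Equations: 115.0000·k + 21.0000·ln C = -55.6139;  21.0000·k + 6·ln C = -8.1874.
Δ = 115.0000·6 − (21.0000)² = 249.0000; k = (-55.6139·6 − 21.0000·-8.1874)/249.0000 = -0.64959, ln C = (115.0000·-8.1874 − 21.0000·-55.6139)/249.0000 = 0.90898.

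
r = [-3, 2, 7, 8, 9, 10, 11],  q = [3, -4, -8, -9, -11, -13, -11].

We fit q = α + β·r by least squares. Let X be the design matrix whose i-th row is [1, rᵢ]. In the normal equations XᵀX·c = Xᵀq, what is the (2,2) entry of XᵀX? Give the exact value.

Row 2 ↔ basis r, column 2 ↔ basis r, so (XᵀX)_{2,2} = Σᵢ (r)·(r) = (-3)·(-3) + (2)·(2) + (7)·(7) + (8)·(8) + (9)·(9) + (10)·(10) + (11)·(11) = 428.

428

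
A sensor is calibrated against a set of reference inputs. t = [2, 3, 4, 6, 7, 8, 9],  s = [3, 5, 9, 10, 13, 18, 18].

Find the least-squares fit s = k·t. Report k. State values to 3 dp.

k = 1.985

With design matrix A, AᵀA = [[259]] and Aᵀs = [514]ᵀ.
k = 514/259 = 1.98456.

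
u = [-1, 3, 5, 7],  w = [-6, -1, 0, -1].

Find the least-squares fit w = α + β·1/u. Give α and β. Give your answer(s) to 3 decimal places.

α = -1.655, β = 4.258

The normal equations are: 4·α + (-34/105)·β = -8;  (-34/105)·α + (12916/11025)·β = 116/21.
Δ = 4·(12916/11025) − (-34/105)² = 5612/1225.
α = ((-8)·(12916/11025) − (-34/105)·(116/21))/(5612/1225) = -20902/12627; β = (4·(116/21) − (-34/105)·(-8))/(5612/1225) = 17920/4209.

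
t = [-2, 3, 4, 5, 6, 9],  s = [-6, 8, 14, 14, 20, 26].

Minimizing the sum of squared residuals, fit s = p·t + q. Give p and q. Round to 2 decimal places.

XᵀX·[p, q]ᵀ = Xᵀs reads: 171·p + 25·q = 516;  25·p + 6·q = 76.
Δ = 171·6 − 25² = 401.
p = (516·6 − 25·76)/401 = 1196/401; q = (171·76 − 25·516)/401 = 96/401.

p = 2.98, q = 0.24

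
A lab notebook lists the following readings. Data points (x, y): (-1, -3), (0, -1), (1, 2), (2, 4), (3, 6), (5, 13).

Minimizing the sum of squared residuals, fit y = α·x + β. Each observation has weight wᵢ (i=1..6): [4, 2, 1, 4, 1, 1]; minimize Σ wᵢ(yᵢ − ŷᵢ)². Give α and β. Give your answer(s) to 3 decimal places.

α = 2.524, β = -0.755

Sums needed: Σwᵢ·x·x = 55, Σwᵢ·x = 13, Σwᵢ·1 = 13.
Right-hand side: Σwᵢ·x·y = 129, Σwᵢ·y = 23.
MᵀWM·[α, β]ᵀ = MᵀWy becomes [[55, 13]; [13, 13]]·[α, β]ᵀ = [129, 23]ᵀ.
det = 55·13 − 13² = 546.
α = (129·13 − 13·23)/546 = 53/21; β = (55·23 − 13·129)/546 = -206/273.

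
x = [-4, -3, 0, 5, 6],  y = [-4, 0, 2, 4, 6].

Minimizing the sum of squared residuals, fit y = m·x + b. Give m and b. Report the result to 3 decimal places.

With design matrix M, MᵀM = [[86, 4]; [4, 5]] and Mᵀy = [72, 8]ᵀ.
Eliminating b: 5·(row 1) − 4·(row 2) gives 414·m = 5·72 − 4·8 = 328, so m = 164/207.
Then b = (8 − 4·(164/207))/5 = 200/207.

m = 0.792, b = 0.966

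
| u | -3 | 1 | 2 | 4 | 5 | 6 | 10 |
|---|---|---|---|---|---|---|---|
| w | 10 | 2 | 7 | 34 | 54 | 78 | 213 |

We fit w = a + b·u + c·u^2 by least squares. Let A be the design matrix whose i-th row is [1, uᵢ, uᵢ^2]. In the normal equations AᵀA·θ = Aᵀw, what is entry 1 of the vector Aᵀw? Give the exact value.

Entry 1 ↔ basis 1, so (Aᵀw)_{1} = Σᵢ wᵢ = (1)·(10) + (1)·(2) + (1)·(7) + (1)·(34) + (1)·(54) + (1)·(78) + (1)·(213) = 398.

398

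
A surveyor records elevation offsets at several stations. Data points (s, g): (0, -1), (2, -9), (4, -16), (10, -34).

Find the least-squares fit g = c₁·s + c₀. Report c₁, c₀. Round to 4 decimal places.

c₁ = -3.2500, c₀ = -2.0000

Sums needed: Σs·s = 120, Σs = 16, Σ1 = 4.
And Σs·g = -422, Σg = -60.
XᵀX·[c₁, c₀]ᵀ = Xᵀg becomes [[120, 16]; [16, 4]]·[c₁, c₀]ᵀ = [-422, -60]ᵀ.
Eliminating c₀: 4·(row 1) − 16·(row 2) gives 224·c₁ = 4·(-422) − 16·(-60) = -728, so c₁ = -13/4.
Then c₀ = ((-60) − 16·(-13/4))/4 = -2.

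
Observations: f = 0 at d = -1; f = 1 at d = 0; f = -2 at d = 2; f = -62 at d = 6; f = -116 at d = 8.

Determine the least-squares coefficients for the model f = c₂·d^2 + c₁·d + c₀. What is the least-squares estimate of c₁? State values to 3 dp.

The normal system MᵀM·[c₂, c₁, c₀]ᵀ = Mᵀf is [[5409, 735, 105]; [735, 105, 15]; [105, 15, 5]]·[c₂, c₁, c₀]ᵀ = [-9664, -1304, -179]ᵀ.
Row-reducing yields c₂ = -67/33, c₁ = 943/660, c₀ = 51/20.

c₁ = 1.429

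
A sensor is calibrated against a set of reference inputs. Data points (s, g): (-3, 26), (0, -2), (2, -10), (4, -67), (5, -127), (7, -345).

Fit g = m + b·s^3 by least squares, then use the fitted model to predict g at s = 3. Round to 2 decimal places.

ĝ = -28.94

The normal system MᵀM·[m, b]ᵀ = Mᵀg is [[6, 513]; [513, 138163]]·[m, b]ᵀ = [-525, -139280]ᵀ.
Eliminating b: 138163·(row 1) − 513·(row 2) gives 565809·m = 138163·(-525) − 513·(-139280) = -1084935, so m = -361645/188603.
Then b = ((-139280) − 513·(-361645/188603))/138163 = -188785/188603.
At s = 3: ĝ = (-361645/188603)·(1) + (-188785/188603)·(27) = -5458840/188603.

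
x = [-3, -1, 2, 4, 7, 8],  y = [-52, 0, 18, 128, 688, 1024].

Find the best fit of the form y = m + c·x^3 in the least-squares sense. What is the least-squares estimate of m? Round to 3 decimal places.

The normal system MᵀM·[m, c]ᵀ = Mᵀy is [[6, 899]; [899, 384683]]·[m, c]ᵀ = [1806, 770012]ᵀ.
Determinant 6·384683 − 899² = 1499897.
m = (1806·384683 − 899·770012)/1499897 = 2496710/1499897; c = (6·770012 − 899·1806)/1499897 = 2996478/1499897.

m = 1.665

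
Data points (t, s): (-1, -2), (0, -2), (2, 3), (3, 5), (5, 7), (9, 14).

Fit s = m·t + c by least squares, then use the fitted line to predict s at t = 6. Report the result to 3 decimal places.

ŝ = 9.121

Compute the Gram sums: Σt·t = 120, Σt = 18, Σ1 = 6.
For Mᵀs: Σt·s = 184, Σs = 25.
Normal equations: [[120, 18]; [18, 6]]·[m, c]ᵀ = [184, 25]ᵀ.
Δ = 120·6 − 18² = 396.
m = (184·6 − 18·25)/396 = 109/66; c = (120·25 − 18·184)/396 = -26/33.
At t = 6: ŝ = (109/66)·(6) + (-26/33)·(1) = 301/33.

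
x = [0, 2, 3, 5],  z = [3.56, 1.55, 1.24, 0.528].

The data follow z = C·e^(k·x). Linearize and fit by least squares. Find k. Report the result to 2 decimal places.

Let Y = ln z. Fitting Y = k·x + ln C by least squares:
XᵀX = [[38.0000, 10.0000]; [10.0000, 4]], rhs = [-1.6715, 1.2845]ᵀ  (here Σx = 10.0000, Σ(x)² = 38.0000, Σln z = 1.2845, Σx·ln z = -1.6715).
Solving (det = 52.0000): k = -0.37559, ln C = 1.26008.

k = -0.38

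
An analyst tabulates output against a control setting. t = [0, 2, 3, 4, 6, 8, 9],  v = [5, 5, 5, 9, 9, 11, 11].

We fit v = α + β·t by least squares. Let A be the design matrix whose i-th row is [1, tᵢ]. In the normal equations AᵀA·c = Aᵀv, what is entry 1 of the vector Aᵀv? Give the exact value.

55

Entry 1 ↔ basis 1, so (Aᵀv)_{1} = Σᵢ vᵢ = (1)·(5) + (1)·(5) + (1)·(5) + (1)·(9) + (1)·(9) + (1)·(11) + (1)·(11) = 55.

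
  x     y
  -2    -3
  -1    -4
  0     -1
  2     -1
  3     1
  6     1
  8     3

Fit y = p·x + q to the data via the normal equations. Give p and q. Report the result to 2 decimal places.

p = 0.62, q = -1.98

Compute the Gram sums: Σx·x = 118, Σx = 16, Σ1 = 7.
And Σx·y = 41, Σy = -4.
Determinant 118·7 − 16² = 570.
p = (41·7 − 16·(-4))/570 = 117/190; q = (118·(-4) − 16·41)/570 = -188/95.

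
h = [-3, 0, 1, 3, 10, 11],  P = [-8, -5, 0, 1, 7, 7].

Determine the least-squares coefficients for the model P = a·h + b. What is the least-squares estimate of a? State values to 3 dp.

Forming MᵀM = [[240, 22]; [22, 6]] and MᵀP = [174, 2]ᵀ gives MᵀM·[a, b]ᵀ = MᵀP.
Determinant 240·6 − 22² = 956.
a = (174·6 − 22·2)/956 = 250/239; b = (240·2 − 22·174)/956 = -837/239.

a = 1.046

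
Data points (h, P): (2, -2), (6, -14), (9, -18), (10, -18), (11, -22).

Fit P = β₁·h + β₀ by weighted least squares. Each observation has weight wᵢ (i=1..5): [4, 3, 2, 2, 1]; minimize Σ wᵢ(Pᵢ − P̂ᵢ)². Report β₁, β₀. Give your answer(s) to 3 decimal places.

Normal-equation sums: Σwᵢ·h·h = 607, Σwᵢ·h = 75, Σwᵢ·1 = 12.
And Σwᵢ·h·P = -1194, Σwᵢ·P = -144.
Normal equations: [[607, 75]; [75, 12]]·[β₁, β₀]ᵀ = [-1194, -144]ᵀ.
Δ = 607·12 − 75² = 1659.
β₁ = ((-1194)·12 − 75·(-144))/1659 = -168/79; β₀ = (607·(-144) − 75·(-1194))/1659 = 102/79.

β₁ = -2.127, β₀ = 1.291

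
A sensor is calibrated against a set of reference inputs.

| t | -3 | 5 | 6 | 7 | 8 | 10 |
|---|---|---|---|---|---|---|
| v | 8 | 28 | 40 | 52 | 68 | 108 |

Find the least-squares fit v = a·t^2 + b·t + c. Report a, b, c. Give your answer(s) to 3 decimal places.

With design matrix M, MᵀM = [[18499, 2169, 283]; [2169, 283, 33]; [283, 33, 6]] and Mᵀv = [19912, 2344, 304]ᵀ.
Inverting the 3×3 Gram matrix, [a, b, c]ᵀ = [1651/1582, 73/226, -264/791]ᵀ.

a = 1.044, b = 0.323, c = -0.334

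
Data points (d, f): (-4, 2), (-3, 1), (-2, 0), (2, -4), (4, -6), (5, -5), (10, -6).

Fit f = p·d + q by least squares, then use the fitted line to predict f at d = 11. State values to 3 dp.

f̂ = -8.451

Compute the Gram sums: Σd·d = 174, Σd = 12, Σ1 = 7.
Moment sums: Σd·f = -128, Σf = -18.
MᵀM·[p, q]ᵀ = Mᵀf becomes [[174, 12]; [12, 7]]·[p, q]ᵀ = [-128, -18]ᵀ.
Eliminating q: 7·(row 1) − 12·(row 2) gives 1074·p = 7·(-128) − 12·(-18) = -680, so p = -340/537.
Then q = ((-18) − 12·(-340/537))/7 = -266/179.
At d = 11: f̂ = (-340/537)·(11) + (-266/179)·(1) = -4538/537.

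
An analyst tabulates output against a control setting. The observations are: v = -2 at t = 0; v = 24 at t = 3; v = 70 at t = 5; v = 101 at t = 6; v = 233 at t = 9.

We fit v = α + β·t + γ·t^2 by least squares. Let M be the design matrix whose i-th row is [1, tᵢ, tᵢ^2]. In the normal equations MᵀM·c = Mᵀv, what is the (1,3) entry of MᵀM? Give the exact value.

151

Row 1 ↔ basis 1, column 3 ↔ basis t^2, so (MᵀM)_{1,3} = Σᵢ t^2 = (1)·(0) + (1)·(9) + (1)·(25) + (1)·(36) + (1)·(81) = 151.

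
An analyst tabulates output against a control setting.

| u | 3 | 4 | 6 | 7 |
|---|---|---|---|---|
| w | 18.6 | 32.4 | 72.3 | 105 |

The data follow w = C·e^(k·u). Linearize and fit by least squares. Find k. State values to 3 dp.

Taking logs, ln w = k·u + ln C, so regress ln w on u.
Σu = 20.0000, Σ(u)² = 110.0000, Σln w = 15.3361, Σu·ln w = 80.9448.
Equations: 110.0000·k + 20.0000·ln C = 80.9448;  20.0000·k + 4·ln C = 15.3361.
Slope k = (n·Σu·ln w − Σu·Σln w)/(n·Σ(u)² − (Σu)²) = (4·80.9448 − 20.0000·15.3361)/40.0000 = 0.42643; ln C = (Σln w − k·Σu)/n = 1.70189.

k = 0.426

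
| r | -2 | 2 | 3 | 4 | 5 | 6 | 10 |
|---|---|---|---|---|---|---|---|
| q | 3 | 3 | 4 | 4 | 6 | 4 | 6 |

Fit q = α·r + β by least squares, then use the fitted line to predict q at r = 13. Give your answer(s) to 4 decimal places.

q̂ = 6.7003

Normal-equation sums: Σr·r = 194, Σr = 28, Σ1 = 7.
Right-hand side: Σr·q = 142, Σq = 30.
So XᵀX·[α, β]ᵀ = Xᵀq: [[194, 28]; [28, 7]]·[α, β]ᵀ = [142, 30]ᵀ.
Eliminating β: 7·(row 1) − 28·(row 2) gives 574·α = 7·142 − 28·30 = 154, so α = 11/41.
Then β = (30 − 28·(11/41))/7 = 922/287.
At r = 13: q̂ = (11/41)·(13) + (922/287)·(1) = 1923/287.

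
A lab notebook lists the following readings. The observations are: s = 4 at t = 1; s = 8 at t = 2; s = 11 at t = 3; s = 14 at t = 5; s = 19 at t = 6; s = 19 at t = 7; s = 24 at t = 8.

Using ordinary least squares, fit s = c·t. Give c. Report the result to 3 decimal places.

c = 2.989

The normal system AᵀA·[c]ᵀ = Aᵀs is [[188]]·[c]ᵀ = [562]ᵀ.
c = 562/188 = 2.98936.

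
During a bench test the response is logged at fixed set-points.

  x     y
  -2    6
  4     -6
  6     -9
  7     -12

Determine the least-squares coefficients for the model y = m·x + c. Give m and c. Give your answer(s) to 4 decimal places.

Normal-equation sums: Σx·x = 105, Σx = 15, Σ1 = 4.
Moment sums: Σx·y = -174, Σy = -21.
AᵀA·[m, c]ᵀ = Aᵀy becomes [[105, 15]; [15, 4]]·[m, c]ᵀ = [-174, -21]ᵀ.
det = 105·4 − 15² = 195.
m = ((-174)·4 − 15·(-21))/195 = -127/65; c = (105·(-21) − 15·(-174))/195 = 27/13.

m = -1.9538, c = 2.0769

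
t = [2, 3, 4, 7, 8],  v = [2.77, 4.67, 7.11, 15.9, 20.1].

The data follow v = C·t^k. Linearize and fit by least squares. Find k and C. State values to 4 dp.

Linearized form: ln v = k·ln t + ln C. From the 5 transformed points,
Over the data: Σln t = 7.2034, Σ(ln t)² = 11.7199, Σln v = 10.2885, Σln t·ln v = 16.7414.
Normal system: [[11.7199, 7.2034]; [7.2034, 5]]·[k, ln C]ᵀ = [16.7414, 10.2885]ᵀ.
Slope k = (n·Σln t·ln v − Σln t·Σln v)/(n·Σ(ln t)² − (Σln t)²) = (5·16.7414 − 7.2034·10.2885)/6.7102 = 1.42982; ln C = (Σln v − k·Σln t)/n = -0.00220, so C = exp(-0.00220) = 0.99780.

k = 1.4298, C = 0.9978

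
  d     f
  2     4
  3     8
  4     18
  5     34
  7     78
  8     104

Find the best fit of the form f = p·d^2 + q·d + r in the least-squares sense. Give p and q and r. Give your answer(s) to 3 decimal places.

p = 2.281, q = -5.852, r = 5.800

Normal-equation sums: Σd^2·d^2 = 7475, Σd^2·d = 1079, Σd^2 = 167, Σd·d = 167, Σd = 29, Σ1 = 6.
For Mᵀf: Σd^2·f = 11704, Σd·f = 1652, Σf = 246.
Inverting the 3×3 Gram matrix, [p, q, r]ᵀ = [479/210, -1229/210, 29/5]ᵀ.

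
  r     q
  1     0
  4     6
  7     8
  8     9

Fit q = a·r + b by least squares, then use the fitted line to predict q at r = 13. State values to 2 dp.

q̂ = 15.62

Sums needed: Σr·r = 130, Σr = 20, Σ1 = 4.
And Σr·q = 152, Σq = 23.
Determinant 130·4 − 20² = 120.
a = (152·4 − 20·23)/120 = 37/30; b = (130·23 − 20·152)/120 = -5/12.
At r = 13: q̂ = (37/30)·(13) + (-5/12)·(1) = 937/60.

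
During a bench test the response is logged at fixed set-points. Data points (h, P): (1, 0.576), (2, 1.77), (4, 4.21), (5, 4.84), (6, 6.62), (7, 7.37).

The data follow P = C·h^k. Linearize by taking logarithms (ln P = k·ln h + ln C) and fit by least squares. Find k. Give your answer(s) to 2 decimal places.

k = 1.30

Linearized form: ln P = k·ln h + ln C. From the 6 transformed points,
AᵀA = [[11.9895, 7.4265]; [7.4265, 6]], rhs = [12.1999, 6.9212]ᵀ  (here Σln h = 7.4265, Σ(ln h)² = 11.9895, Σln P = 6.9212, Σln h·ln P = 12.1999).
Δ = 11.9895·6 − (7.4265)² = 16.7835; k = (12.1999·6 − 7.4265·6.9212)/16.7835 = 1.29880, ln C = (11.9895·6.9212 − 7.4265·12.1999)/16.7835 = -0.45406.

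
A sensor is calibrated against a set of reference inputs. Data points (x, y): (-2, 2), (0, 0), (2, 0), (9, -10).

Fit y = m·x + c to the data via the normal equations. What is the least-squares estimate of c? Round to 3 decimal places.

c = 0.487

The normal equations are: 89·m + 9·c = -94;  9·m + 4·c = -8.
Eliminating c: 4·(row 1) − 9·(row 2) gives 275·m = 4·(-94) − 9·(-8) = -304, so m = -304/275.
Then c = ((-8) − 9·(-304/275))/4 = 134/275.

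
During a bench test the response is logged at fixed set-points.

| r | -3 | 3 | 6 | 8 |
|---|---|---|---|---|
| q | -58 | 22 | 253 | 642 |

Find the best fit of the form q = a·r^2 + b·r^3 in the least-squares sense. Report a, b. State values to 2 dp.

With design matrix X, XᵀX = [[5554, 40544]; [40544, 310258]] and Xᵀq = [49872, 385512]ᵀ.
Eliminating b: 310258·(row 1) − 40544·(row 2) gives 79356996·a = 310258·49872 − 40544·385512 = -157011552, so a = -4361432/2204361.
Then b = (385512 − 40544·(-4361432/2204361))/310258 = 3308980/2204361.

a = -1.98, b = 1.50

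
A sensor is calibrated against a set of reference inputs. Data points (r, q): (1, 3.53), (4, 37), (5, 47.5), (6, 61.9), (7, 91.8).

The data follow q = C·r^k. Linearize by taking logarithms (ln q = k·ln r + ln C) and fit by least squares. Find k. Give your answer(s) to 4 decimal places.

k = 1.6398

Taking logs, ln q = k·ln r + ln C, so regress ln q on ln r.
XᵀX = [[11.5091, 6.7334]; [6.7334, 5]], rhs = [27.4061, 17.3781]ᵀ  (here Σln r = 6.7334, Σ(ln r)² = 11.5091, Σln q = 17.3781, Σln r·ln q = 27.4061).
Slope k = (n·Σln r·ln q − Σln r·Σln q)/(n·Σ(ln r)² − (Σln r)²) = (5·27.4061 − 6.7334·17.3781)/12.2067 = 1.63984; ln C = (Σln q − k·Σln r)/n = 1.26728.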